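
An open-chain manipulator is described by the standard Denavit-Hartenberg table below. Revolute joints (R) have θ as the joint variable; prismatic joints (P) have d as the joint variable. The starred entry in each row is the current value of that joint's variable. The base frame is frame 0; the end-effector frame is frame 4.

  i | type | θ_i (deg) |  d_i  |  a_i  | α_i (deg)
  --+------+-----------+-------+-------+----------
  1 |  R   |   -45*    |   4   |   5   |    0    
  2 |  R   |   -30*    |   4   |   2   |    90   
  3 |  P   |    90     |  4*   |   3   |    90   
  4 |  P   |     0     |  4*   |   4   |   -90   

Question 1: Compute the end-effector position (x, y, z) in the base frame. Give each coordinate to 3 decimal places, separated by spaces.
after link 1: o_1 = (3.5355, -3.5355, 4.0000)
after link 2: o_2 = (4.0532, -5.4674, 8.0000)
after link 3: o_3 = (0.1895, -6.5027, 11.0000)
after link 4: o_4 = (1.2247, -10.3664, 15.0000)

1.225 -10.366 15.000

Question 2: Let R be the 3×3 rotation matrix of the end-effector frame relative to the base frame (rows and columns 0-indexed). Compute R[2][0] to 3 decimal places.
1.000

End-effector x-axis (col 0 of R) = (0.0000,-0.0000,1.0000)
R[2][0] = 1.0000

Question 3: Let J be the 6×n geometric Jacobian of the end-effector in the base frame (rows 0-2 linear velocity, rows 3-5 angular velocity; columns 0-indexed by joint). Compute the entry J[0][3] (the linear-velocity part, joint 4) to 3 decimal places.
0.259

prismatic axis z_3 = (0.2588,-0.9659,-0.0000)
J_v[:, 3] = z_3; J_ω[:, 3] = (0,0,0)
entry J[0][3] = 0.2588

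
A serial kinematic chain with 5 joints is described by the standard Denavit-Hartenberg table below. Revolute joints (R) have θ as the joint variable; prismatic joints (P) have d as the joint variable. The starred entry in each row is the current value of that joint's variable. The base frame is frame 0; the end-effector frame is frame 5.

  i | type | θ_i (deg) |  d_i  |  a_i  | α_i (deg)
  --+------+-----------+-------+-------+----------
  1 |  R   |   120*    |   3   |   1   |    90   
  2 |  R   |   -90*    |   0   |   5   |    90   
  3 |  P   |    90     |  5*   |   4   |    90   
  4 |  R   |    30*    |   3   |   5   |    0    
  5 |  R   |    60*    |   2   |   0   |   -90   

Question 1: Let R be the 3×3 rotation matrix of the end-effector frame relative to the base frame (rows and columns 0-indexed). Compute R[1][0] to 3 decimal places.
-0.866

End-effector x-axis (col 0 of R) = (0.5000,-0.8660,0.0000)
R[1][0] = -0.8660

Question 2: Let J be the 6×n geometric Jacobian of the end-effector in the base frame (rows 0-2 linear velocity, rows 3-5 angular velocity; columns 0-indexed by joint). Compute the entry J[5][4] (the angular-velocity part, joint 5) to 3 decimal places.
-1.000

axis z_4 = (0.0000,0.0000,-1.0000); lever o_n−o_4 = (0.0000,0.0000,-2.0000)
cross product → J_v[:, 4] = (-0.0000,0.0000,0.0000)
J_ω[:, 4] = z_4
entry J[5][4] = -1.0000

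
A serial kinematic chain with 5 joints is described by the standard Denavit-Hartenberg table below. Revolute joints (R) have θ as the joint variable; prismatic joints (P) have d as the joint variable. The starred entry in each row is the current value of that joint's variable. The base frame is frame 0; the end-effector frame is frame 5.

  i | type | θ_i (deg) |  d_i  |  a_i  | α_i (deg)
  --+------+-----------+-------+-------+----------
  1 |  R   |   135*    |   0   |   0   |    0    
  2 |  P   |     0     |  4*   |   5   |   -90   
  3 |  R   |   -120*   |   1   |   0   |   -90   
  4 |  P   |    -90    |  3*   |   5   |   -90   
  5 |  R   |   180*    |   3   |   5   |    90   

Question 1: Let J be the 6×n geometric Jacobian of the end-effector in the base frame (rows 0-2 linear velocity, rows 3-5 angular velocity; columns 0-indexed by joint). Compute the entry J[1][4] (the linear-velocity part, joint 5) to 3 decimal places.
3.062

axis z_4 = (0.3536,-0.3536,0.8660); lever o_n−o_4 = (4.5962,2.4749,2.5981)
cross product → J_v[:, 4] = (-3.0619,3.0619,2.5000)
J_ω[:, 4] = z_4
entry J[1][4] = 3.0619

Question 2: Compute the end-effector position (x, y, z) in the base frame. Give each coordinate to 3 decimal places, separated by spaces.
after link 1: o_1 = (0.0000, 0.0000, 0.0000)
after link 2: o_2 = (-3.5355, 3.5355, 4.0000)
after link 3: o_3 = (-4.2426, 2.8284, 4.0000)
after link 4: o_4 = (-9.6153, 1.1300, 5.5000)
after link 5: o_5 = (-5.0191, 3.6049, 8.0981)

-5.019 3.605 8.098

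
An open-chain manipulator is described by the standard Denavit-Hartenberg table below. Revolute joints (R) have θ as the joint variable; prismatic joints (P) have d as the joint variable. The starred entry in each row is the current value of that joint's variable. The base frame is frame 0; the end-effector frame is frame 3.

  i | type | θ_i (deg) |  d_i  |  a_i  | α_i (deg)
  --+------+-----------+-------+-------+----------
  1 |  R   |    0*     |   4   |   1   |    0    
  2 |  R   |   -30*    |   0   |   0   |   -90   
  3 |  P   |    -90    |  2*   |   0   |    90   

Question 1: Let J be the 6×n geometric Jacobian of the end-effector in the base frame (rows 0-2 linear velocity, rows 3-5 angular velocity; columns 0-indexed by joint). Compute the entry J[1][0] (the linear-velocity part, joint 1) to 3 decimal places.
2.000

axis z_0 = ẑ; lever o_n−o_0 = (2.0000,1.7321,4.0000)
cross product → J_v[:, 0] = (-1.7321,2.0000,0.0000)
J_ω[:, 0] = z_0
entry J[1][0] = 2.0000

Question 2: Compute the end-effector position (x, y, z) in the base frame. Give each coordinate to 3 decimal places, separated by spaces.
2.000 1.732 4.000

after link 1: o_1 = (1.0000, 0.0000, 4.0000)
after link 2: o_2 = (1.0000, 0.0000, 4.0000)
after link 3: o_3 = (2.0000, 1.7321, 4.0000)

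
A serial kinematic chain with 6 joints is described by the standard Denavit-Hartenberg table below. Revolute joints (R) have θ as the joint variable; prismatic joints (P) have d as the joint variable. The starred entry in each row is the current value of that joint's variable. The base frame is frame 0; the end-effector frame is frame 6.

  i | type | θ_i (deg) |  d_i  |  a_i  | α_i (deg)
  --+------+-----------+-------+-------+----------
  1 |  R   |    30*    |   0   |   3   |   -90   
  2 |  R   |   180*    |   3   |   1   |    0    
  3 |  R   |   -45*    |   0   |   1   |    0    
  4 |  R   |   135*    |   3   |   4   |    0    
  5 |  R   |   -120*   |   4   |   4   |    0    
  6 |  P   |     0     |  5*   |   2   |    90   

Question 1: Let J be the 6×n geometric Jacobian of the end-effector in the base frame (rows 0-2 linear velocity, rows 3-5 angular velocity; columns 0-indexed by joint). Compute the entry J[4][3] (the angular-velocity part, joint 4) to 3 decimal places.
0.866

axis z_3 = (-0.5000,0.8660,0.0000); lever o_n−o_3 = (-10.5000,7.7942,1.0000)
cross product → J_v[:, 3] = (0.8660,0.5000,5.1962)
J_ω[:, 3] = z_3
entry J[4][3] = 0.8660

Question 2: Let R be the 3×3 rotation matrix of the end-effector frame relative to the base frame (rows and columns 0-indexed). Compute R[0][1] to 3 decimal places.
End-effector y-axis (col 1 of R) = (-0.5000,0.8660,0.0000)
R[0][1] = -0.5000

-0.500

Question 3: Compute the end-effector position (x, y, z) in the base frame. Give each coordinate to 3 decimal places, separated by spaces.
-10.880 11.039 0.293

after link 1: o_1 = (2.5981, 1.5000, 0.0000)
after link 2: o_2 = (0.2321, 3.5981, 0.0000)
after link 3: o_3 = (-0.3803, 3.2445, -0.7071)
after link 4: o_4 = (-1.8803, 5.8426, 3.2929)
after link 5: o_5 = (-6.8803, 7.5746, 1.2929)
after link 6: o_6 = (-10.8803, 11.0388, 0.2929)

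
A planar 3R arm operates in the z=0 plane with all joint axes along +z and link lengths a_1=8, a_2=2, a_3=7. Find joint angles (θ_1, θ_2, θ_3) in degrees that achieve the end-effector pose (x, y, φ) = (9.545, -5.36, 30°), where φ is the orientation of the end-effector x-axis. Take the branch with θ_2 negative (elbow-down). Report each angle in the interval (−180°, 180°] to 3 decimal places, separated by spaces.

-59.998 -44.994 134.993

wrist centre = target − a_3·(cos φ, sin φ) = (3.4828, -8.8600)
cos θ_2 = (90.6297−8²−2²)/(2·8·2) = 0.7072; θ_2 = -44.9943° (elbow-down)
β = atan2(-8.8600,3.4828) = -68.5405°; ψ = atan2(-1.4141,9.4144) = -8.5422°
θ_1 = β − ψ = -59.9983°
θ_3 = φ − θ_1 − θ_2 = 134.9926° (wrapped to (-180°,180°])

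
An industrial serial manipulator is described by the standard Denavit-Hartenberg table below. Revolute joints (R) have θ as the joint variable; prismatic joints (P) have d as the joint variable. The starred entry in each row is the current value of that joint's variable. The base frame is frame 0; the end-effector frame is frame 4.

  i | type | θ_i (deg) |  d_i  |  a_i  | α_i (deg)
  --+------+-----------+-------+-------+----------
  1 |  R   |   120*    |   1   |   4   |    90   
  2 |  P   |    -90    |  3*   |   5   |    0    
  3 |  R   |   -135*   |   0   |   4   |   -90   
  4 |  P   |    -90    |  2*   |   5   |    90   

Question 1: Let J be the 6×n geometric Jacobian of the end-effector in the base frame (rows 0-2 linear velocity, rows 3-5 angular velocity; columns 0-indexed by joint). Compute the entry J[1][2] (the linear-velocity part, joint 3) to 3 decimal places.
axis z_2 = (0.8660,0.5000,0.0000); lever o_n−o_2 = (6.4514,-1.1742,1.4142)
cross product → J_v[:, 2] = (0.7071,-1.2247,-4.2426)
J_ω[:, 2] = z_2
entry J[1][2] = -1.2247

-1.225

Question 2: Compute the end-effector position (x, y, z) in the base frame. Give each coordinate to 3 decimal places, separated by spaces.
after link 1: o_1 = (-2.0000, 3.4641, 1.0000)
after link 2: o_2 = (0.5981, 4.9641, -4.0000)
after link 3: o_3 = (2.0123, 2.5146, -1.1716)
after link 4: o_4 = (7.0495, 3.7899, -2.5858)

7.050 3.790 -2.586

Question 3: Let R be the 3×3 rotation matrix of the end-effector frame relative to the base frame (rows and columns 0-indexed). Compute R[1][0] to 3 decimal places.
0.500

End-effector x-axis (col 0 of R) = (0.8660,0.5000,0.0000)
R[1][0] = 0.5000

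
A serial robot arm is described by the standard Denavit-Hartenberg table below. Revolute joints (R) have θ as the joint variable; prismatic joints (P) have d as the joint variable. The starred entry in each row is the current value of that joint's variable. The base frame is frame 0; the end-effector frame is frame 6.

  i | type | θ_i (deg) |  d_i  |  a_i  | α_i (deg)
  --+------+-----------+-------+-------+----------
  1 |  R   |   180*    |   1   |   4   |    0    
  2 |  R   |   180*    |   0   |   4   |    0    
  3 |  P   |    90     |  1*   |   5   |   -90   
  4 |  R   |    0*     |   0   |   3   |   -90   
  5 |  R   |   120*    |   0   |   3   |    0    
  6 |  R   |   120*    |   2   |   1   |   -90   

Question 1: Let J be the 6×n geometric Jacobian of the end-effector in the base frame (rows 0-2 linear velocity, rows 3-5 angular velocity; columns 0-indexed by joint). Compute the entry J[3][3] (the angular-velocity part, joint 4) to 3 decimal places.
-1.000

axis z_3 = (-1.0000,0.0000,0.0000); lever o_n−o_3 = (1.7321,1.0000,-2.0000)
cross product → J_v[:, 3] = (-0.0000,-2.0000,-1.0000)
J_ω[:, 3] = z_3
entry J[3][3] = -1.0000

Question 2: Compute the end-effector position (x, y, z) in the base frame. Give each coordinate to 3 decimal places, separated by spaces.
1.732 6.000 -0.000

after link 1: o_1 = (-4.0000, 0.0000, 1.0000)
after link 2: o_2 = (-0.0000, -0.0000, 1.0000)
after link 3: o_3 = (0.0000, 5.0000, 2.0000)
after link 4: o_4 = (0.0000, 8.0000, 2.0000)
after link 5: o_5 = (2.5981, 6.5000, 2.0000)
after link 6: o_6 = (1.7321, 6.0000, -0.0000)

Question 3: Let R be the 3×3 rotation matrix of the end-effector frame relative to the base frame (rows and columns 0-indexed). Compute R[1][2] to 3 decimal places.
End-effector z-axis (col 2 of R) = (-0.5000,0.8660,0.0000)
R[1][2] = 0.8660

0.866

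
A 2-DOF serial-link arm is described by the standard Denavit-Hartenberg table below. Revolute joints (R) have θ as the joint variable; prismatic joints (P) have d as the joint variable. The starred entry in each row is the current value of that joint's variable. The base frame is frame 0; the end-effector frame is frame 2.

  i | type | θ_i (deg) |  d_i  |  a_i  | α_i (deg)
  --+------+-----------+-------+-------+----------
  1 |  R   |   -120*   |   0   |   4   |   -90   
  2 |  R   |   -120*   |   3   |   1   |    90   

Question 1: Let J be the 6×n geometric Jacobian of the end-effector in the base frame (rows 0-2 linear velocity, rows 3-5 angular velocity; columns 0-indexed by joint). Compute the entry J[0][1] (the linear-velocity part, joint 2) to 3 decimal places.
-0.433

axis z_1 = (0.8660,-0.5000,0.0000); lever o_n−o_1 = (2.8481,-1.0670,0.8660)
cross product → J_v[:, 1] = (-0.4330,-0.7500,0.5000)
J_ω[:, 1] = z_1
entry J[0][1] = -0.4330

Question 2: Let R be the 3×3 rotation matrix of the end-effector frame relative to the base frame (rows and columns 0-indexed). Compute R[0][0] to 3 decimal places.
0.250

End-effector x-axis (col 0 of R) = (0.2500,0.4330,0.8660)
R[0][0] = 0.2500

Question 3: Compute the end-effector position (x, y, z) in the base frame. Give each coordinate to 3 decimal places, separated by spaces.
0.848 -4.531 0.866

after link 1: o_1 = (-2.0000, -3.4641, 0.0000)
after link 2: o_2 = (0.8481, -4.5311, 0.8660)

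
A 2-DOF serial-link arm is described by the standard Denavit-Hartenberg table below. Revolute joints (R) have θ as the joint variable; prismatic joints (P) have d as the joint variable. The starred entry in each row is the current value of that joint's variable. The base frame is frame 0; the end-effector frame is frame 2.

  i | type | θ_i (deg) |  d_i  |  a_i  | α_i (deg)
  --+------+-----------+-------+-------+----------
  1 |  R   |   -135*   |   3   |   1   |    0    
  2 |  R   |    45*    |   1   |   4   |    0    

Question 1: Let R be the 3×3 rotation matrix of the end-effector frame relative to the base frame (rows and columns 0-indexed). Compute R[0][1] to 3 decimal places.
1.000

End-effector y-axis (col 1 of R) = (1.0000,0.0000,0.0000)
R[0][1] = 1.0000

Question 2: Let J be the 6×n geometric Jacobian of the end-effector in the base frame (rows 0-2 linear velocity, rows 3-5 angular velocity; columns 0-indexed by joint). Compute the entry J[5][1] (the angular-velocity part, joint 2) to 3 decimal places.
axis z_1 = (0.0000,0.0000,1.0000); lever o_n−o_1 = (0.0000,-4.0000,1.0000)
cross product → J_v[:, 1] = (4.0000,0.0000,-0.0000)
J_ω[:, 1] = z_1
entry J[5][1] = 1.0000

1.000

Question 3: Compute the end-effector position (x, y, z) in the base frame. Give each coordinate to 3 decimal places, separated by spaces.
after link 1: o_1 = (-0.7071, -0.7071, 3.0000)
after link 2: o_2 = (-0.7071, -4.7071, 4.0000)

-0.707 -4.707 4.000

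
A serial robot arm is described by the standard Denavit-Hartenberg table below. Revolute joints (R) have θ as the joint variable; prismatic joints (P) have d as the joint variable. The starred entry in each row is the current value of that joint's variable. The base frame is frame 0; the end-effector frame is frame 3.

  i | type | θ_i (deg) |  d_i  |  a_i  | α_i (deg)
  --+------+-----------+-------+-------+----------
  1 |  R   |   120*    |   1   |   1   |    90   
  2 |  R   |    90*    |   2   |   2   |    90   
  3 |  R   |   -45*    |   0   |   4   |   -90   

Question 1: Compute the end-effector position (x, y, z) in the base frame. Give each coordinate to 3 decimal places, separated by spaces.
after link 1: o_1 = (-0.5000, 0.8660, 1.0000)
after link 2: o_2 = (1.2321, 1.8660, 3.0000)
after link 3: o_3 = (-1.2174, 0.4518, 5.8284)

-1.217 0.452 5.828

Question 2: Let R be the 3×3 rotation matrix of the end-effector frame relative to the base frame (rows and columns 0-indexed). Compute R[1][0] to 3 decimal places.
-0.354

End-effector x-axis (col 0 of R) = (-0.6124,-0.3536,0.7071)
R[1][0] = -0.3536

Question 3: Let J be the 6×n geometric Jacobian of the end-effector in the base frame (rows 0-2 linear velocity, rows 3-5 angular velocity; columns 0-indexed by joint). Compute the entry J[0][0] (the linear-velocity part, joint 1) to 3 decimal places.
axis z_0 = ẑ; lever o_n−o_0 = (-1.2174,0.4518,5.8284)
cross product → J_v[:, 0] = (-0.4518,-1.2174,0.0000)
J_ω[:, 0] = z_0
entry J[0][0] = -0.4518

-0.452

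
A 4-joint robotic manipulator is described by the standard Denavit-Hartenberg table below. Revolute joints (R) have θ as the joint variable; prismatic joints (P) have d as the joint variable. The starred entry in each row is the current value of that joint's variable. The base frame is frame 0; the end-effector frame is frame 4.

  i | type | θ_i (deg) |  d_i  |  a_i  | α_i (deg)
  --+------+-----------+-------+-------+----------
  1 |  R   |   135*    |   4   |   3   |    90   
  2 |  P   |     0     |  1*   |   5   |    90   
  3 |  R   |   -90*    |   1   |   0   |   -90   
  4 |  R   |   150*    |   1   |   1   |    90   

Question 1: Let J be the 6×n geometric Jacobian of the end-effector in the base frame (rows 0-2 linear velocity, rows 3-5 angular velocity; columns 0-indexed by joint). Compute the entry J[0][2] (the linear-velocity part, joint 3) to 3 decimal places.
1.319

axis z_2 = (0.0000,0.0000,-1.0000); lever o_n−o_2 = (-0.0947,1.3195,-0.5000)
cross product → J_v[:, 2] = (1.3195,0.0947,0.0000)
J_ω[:, 2] = z_2
entry J[0][2] = 1.3195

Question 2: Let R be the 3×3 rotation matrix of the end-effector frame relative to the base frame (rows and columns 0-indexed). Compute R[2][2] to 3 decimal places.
0.866

End-effector z-axis (col 2 of R) = (-0.3536,-0.3536,0.8660)
R[2][2] = 0.8660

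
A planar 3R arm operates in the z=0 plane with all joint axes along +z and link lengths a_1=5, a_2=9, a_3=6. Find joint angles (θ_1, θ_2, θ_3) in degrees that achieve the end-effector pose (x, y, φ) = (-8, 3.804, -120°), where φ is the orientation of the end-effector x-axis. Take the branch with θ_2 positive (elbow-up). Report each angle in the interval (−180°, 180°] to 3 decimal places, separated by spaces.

58.110 89.998 91.892

wrist centre = target − a_3·(cos φ, sin φ) = (-5.0000, 9.0002)
cos θ_2 = (106.0027−5²−9²)/(2·5·9) = 0.0000; θ_2 = 89.9983° (elbow-up)
β = atan2(9.0002,-5.0000) = 119.0542°; ψ = atan2(9.0000,5.0003) = 60.9441°
θ_1 = β − ψ = 58.1101°
θ_3 = φ − θ_1 − θ_2 = 91.8916° (wrapped to (-180°,180°])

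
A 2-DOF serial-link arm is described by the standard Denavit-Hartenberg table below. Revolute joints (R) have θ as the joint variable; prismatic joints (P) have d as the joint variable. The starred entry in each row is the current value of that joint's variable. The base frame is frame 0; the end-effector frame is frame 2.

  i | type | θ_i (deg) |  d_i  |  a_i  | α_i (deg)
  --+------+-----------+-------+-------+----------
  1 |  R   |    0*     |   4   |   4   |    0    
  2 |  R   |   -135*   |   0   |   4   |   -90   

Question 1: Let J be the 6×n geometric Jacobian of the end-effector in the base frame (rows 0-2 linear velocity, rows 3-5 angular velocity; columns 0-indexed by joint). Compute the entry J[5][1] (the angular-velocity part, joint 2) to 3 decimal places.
axis z_1 = (0.0000,0.0000,1.0000); lever o_n−o_1 = (-2.8284,-2.8284,0.0000)
cross product → J_v[:, 1] = (2.8284,-2.8284,0.0000)
J_ω[:, 1] = z_1
entry J[5][1] = 1.0000

1.000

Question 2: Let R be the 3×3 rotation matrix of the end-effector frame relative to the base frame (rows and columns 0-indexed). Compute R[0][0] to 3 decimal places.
End-effector x-axis (col 0 of R) = (-0.7071,-0.7071,0.0000)
R[0][0] = -0.7071

-0.707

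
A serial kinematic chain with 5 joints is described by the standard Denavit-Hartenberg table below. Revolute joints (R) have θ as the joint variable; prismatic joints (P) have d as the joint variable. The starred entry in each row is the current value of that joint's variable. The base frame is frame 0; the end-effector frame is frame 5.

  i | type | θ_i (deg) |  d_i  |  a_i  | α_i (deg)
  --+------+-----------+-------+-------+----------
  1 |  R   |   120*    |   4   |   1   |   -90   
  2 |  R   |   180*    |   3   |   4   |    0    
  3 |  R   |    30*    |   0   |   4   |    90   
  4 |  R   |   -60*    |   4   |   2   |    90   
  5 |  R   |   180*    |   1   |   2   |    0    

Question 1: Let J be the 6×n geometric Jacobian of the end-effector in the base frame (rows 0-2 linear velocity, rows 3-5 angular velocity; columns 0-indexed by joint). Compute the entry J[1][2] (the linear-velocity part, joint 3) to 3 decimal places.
axis z_2 = (-0.8660,-0.5000,0.0000); lever o_n−o_2 = (2.7901,-3.8325,-1.8971)
cross product → J_v[:, 2] = (0.9486,-1.6429,4.7141)
J_ω[:, 2] = z_2
entry J[1][2] = -1.6429

-1.643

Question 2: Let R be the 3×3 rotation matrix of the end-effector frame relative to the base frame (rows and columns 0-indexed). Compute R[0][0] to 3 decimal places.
-0.967

End-effector x-axis (col 0 of R) = (-0.9665,-0.0580,-0.2500)
R[0][0] = -0.9665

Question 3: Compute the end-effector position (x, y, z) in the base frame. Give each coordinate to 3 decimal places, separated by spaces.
after link 1: o_1 = (-0.5000, 0.8660, 4.0000)
after link 2: o_2 = (-1.0981, -4.0981, 4.0000)
after link 3: o_3 = (0.6340, -7.0981, 6.0000)
after link 4: o_4 = (3.5670, -8.7141, 3.0359)
after link 5: o_5 = (1.6920, -7.9306, 2.1029)

1.692 -7.931 2.103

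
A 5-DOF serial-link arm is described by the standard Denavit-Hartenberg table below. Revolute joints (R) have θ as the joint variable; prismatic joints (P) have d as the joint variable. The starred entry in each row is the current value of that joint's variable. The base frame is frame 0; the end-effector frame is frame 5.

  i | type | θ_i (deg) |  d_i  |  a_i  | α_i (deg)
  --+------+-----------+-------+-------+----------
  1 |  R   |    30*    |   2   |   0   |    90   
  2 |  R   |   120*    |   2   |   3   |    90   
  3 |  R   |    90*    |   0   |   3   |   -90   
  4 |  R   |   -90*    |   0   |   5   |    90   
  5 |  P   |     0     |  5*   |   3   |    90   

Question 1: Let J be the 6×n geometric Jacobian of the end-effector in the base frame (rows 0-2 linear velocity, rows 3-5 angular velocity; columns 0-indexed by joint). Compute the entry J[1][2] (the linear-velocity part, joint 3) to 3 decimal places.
-0.500

axis z_2 = (0.7500,0.4330,0.5000); lever o_n−o_2 = (5.0000,5.1962,4.0000)
cross product → J_v[:, 2] = (-0.8660,-0.5000,1.7321)
J_ω[:, 2] = z_2
entry J[1][2] = -0.5000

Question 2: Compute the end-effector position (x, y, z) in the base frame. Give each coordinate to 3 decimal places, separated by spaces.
4.701 2.714 8.598

after link 1: o_1 = (0.0000, 0.0000, 2.0000)
after link 2: o_2 = (-0.2990, -2.4821, 4.5981)
after link 3: o_3 = (1.2010, -5.0801, 4.5981)
after link 4: o_4 = (4.9510, -2.9151, 7.0981)
after link 5: o_5 = (4.7010, 2.7141, 8.5981)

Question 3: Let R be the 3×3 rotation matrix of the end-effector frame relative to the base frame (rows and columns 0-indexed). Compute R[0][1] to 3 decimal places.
End-effector y-axis (col 1 of R) = (-0.5000,0.8660,-0.0000)
R[0][1] = -0.5000

-0.500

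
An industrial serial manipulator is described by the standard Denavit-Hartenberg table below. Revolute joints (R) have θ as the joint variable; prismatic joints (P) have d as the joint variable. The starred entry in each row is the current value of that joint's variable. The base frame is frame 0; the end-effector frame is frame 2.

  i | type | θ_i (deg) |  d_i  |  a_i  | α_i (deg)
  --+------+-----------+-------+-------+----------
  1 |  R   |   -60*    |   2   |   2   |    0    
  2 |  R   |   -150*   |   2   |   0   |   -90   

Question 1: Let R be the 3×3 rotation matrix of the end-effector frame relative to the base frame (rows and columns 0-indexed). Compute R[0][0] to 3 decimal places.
-0.866

End-effector x-axis (col 0 of R) = (-0.8660,0.5000,0.0000)
R[0][0] = -0.8660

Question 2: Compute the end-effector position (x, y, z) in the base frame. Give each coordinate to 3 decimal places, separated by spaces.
1.000 -1.732 4.000

after link 1: o_1 = (1.0000, -1.7321, 2.0000)
after link 2: o_2 = (1.0000, -1.7321, 4.0000)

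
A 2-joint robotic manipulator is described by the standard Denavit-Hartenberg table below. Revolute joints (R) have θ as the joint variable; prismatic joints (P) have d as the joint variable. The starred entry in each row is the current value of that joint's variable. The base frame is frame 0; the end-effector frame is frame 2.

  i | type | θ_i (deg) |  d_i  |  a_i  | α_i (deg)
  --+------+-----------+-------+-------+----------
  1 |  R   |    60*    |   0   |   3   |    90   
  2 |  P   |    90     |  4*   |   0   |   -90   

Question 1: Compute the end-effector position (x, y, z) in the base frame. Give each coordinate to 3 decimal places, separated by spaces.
4.964 0.598 0.000

after link 1: o_1 = (1.5000, 2.5981, 0.0000)
after link 2: o_2 = (4.9641, 0.5981, 0.0000)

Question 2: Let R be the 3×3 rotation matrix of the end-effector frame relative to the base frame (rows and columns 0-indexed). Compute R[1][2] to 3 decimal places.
-0.866

End-effector z-axis (col 2 of R) = (-0.5000,-0.8660,0.0000)
R[1][2] = -0.8660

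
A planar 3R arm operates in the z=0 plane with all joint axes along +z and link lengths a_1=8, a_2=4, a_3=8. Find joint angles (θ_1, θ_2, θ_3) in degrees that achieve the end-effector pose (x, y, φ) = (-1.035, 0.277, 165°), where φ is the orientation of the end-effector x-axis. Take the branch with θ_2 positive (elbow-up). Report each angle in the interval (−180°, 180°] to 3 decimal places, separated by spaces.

-45.003 119.995 90.008

wrist centre = target − a_3·(cos φ, sin φ) = (6.6924, -1.7936)
cos θ_2 = (48.0051−8²−4²)/(2·8·4) = -0.4999; θ_2 = 119.9947° (elbow-up)
β = atan2(-1.7936,6.6924) = -15.0026°; ψ = atan2(3.4643,6.0003) = 30.0000°
θ_1 = β − ψ = -45.0026°
θ_3 = φ − θ_1 − θ_2 = 90.0079° (wrapped to (-180°,180°])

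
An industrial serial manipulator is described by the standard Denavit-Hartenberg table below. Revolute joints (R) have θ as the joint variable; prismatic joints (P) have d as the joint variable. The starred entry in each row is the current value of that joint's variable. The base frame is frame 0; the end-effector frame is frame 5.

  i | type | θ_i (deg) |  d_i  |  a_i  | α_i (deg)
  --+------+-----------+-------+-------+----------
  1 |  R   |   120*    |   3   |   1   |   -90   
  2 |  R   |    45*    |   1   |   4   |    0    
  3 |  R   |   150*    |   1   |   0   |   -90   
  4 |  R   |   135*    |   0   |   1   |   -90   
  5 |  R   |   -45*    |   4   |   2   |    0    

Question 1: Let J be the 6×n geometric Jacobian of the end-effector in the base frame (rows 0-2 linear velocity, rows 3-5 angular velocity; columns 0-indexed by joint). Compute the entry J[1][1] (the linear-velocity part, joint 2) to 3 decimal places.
axis z_1 = (-0.8660,-0.5000,0.0000); lever o_n−o_1 = (-6.4909,4.9999,-2.6363)
cross product → J_v[:, 1] = (1.3181,-2.2831,-7.5754)
J_ω[:, 1] = z_1
entry J[1][1] = -2.2831

-2.283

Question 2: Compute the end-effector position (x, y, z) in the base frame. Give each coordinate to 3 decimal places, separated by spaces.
after link 1: o_1 = (-0.5000, 0.8660, 3.0000)
after link 2: o_2 = (-2.7802, 2.8155, 0.1716)
after link 3: o_3 = (-3.6463, 2.3155, 0.1716)
after link 4: o_4 = (-3.3754, 3.2606, -0.0114)
after link 5: o_5 = (-6.9909, 5.8659, 0.3637)

-6.991 5.866 0.364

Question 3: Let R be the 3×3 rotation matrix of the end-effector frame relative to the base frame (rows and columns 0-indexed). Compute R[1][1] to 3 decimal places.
End-effector y-axis (col 1 of R) = (0.2830,0.5098,-0.8124)
R[1][1] = 0.5098

0.510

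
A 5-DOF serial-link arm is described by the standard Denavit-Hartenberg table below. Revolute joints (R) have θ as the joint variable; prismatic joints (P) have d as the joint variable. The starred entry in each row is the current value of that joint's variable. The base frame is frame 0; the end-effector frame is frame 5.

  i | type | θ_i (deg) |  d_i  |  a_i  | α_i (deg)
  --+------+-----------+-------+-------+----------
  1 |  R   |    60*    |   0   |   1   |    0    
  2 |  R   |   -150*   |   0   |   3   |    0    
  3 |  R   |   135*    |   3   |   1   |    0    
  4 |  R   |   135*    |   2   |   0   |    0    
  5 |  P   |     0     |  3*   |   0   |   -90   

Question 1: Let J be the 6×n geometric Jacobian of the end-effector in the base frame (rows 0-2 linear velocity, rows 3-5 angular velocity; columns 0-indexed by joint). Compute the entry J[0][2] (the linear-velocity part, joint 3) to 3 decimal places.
-0.707

axis z_2 = (0.0000,0.0000,1.0000); lever o_n−o_2 = (0.7071,0.7071,8.0000)
cross product → J_v[:, 2] = (-0.7071,0.7071,0.0000)
J_ω[:, 2] = z_2
entry J[0][2] = -0.7071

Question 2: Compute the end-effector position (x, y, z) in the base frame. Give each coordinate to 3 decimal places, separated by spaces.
1.207 -1.427 8.000

after link 1: o_1 = (0.5000, 0.8660, 0.0000)
after link 2: o_2 = (0.5000, -2.1340, 0.0000)
after link 3: o_3 = (1.2071, -1.4269, 3.0000)
after link 4: o_4 = (1.2071, -1.4269, 5.0000)
after link 5: o_5 = (1.2071, -1.4269, 8.0000)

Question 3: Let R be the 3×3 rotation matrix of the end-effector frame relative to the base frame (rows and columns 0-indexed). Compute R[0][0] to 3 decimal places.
-1.000

End-effector x-axis (col 0 of R) = (-1.0000,0.0000,0.0000)
R[0][0] = -1.0000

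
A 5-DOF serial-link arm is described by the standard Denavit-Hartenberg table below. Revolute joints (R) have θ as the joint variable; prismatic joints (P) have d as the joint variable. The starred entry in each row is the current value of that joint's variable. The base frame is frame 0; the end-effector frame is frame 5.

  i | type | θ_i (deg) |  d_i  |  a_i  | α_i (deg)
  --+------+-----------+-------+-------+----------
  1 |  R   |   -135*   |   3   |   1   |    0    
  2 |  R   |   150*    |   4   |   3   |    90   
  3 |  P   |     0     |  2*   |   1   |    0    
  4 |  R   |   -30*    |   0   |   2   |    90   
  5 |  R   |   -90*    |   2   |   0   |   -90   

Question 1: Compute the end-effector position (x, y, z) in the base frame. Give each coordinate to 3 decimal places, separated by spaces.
4.381 -1.414 4.268

after link 1: o_1 = (-0.7071, -0.7071, 3.0000)
after link 2: o_2 = (2.1907, 0.0694, 7.0000)
after link 3: o_3 = (3.6742, -1.6037, 7.0000)
after link 4: o_4 = (5.3473, -1.1554, 6.0000)
after link 5: o_5 = (4.3813, -1.4142, 4.2679)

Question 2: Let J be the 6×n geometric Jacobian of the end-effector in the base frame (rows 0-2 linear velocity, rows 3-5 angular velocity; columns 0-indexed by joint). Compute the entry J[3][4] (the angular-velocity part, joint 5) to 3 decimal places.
axis z_4 = (-0.4830,-0.1294,-0.8660); lever o_n−o_4 = (-0.9659,-0.2588,-1.7321)
cross product → J_v[:, 4] = (-0.0000,-0.0000,0.0000)
J_ω[:, 4] = z_4
entry J[3][4] = -0.4830

-0.483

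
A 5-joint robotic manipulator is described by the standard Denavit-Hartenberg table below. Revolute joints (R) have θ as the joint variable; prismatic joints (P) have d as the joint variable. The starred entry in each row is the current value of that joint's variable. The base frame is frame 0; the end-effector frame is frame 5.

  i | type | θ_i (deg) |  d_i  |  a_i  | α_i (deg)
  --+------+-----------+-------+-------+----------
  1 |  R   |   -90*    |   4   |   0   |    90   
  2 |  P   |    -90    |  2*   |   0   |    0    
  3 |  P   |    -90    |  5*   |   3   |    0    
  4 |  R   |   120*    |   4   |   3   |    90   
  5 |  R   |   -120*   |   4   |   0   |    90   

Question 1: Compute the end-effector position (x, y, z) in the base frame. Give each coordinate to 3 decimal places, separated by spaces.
after link 1: o_1 = (0.0000, 0.0000, 4.0000)
after link 2: o_2 = (-2.0000, -0.0000, 4.0000)
after link 3: o_3 = (-7.0000, 3.0000, 4.0000)
after link 4: o_4 = (-11.0000, 1.5000, 1.4019)
after link 5: o_5 = (-11.0000, 4.9641, -0.5981)

-11.000 4.964 -0.598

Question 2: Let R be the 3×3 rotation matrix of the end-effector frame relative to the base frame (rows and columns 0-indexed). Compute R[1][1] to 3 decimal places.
0.866

End-effector y-axis (col 1 of R) = (-0.0000,0.8660,-0.5000)
R[1][1] = 0.8660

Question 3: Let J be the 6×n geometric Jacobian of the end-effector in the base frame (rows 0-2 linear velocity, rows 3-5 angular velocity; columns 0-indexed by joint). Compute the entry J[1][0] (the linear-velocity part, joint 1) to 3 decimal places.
axis z_0 = ẑ; lever o_n−o_0 = (-11.0000,4.9641,-0.5981)
cross product → J_v[:, 0] = (-4.9641,-11.0000,0.0000)
J_ω[:, 0] = z_0
entry J[1][0] = -11.0000

-11.000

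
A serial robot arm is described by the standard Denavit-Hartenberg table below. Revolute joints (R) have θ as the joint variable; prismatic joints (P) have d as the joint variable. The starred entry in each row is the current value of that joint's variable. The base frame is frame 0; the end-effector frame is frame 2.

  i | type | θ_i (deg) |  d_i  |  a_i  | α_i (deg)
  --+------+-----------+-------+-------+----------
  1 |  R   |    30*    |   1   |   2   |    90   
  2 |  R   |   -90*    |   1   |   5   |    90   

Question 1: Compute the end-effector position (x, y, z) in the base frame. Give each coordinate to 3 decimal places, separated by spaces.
2.232 0.134 -4.000

after link 1: o_1 = (1.7321, 1.0000, 1.0000)
after link 2: o_2 = (2.2321, 0.1340, -4.0000)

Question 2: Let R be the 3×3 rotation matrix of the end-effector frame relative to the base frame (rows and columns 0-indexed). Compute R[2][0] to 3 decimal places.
-1.000

End-effector x-axis (col 0 of R) = (0.0000,-0.0000,-1.0000)
R[2][0] = -1.0000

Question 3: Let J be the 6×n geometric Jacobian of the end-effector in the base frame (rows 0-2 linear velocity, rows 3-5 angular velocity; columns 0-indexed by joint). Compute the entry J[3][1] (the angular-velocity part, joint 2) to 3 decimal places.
0.500

axis z_1 = (0.5000,-0.8660,0.0000); lever o_n−o_1 = (0.5000,-0.8660,-5.0000)
cross product → J_v[:, 1] = (4.3301,2.5000,0.0000)
J_ω[:, 1] = z_1
entry J[3][1] = 0.5000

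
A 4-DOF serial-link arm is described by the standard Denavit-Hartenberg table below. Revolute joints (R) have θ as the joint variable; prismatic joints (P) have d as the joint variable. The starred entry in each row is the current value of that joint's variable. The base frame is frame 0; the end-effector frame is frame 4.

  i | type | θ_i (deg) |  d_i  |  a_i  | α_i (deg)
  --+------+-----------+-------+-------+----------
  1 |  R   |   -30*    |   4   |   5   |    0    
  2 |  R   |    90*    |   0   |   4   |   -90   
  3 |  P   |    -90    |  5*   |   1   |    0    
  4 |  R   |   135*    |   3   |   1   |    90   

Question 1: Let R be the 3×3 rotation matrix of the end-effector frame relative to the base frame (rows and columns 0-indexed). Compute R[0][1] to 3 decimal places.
-0.866

End-effector y-axis (col 1 of R) = (-0.8660,0.5000,0.0000)
R[0][1] = -0.8660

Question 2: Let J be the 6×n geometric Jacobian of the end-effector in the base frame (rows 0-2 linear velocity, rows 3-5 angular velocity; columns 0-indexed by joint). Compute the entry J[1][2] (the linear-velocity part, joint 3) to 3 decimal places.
0.500

prismatic axis z_2 = (-0.8660,0.5000,0.0000)
J_v[:, 2] = z_2; J_ω[:, 2] = (0,0,0)
entry J[1][2] = 0.5000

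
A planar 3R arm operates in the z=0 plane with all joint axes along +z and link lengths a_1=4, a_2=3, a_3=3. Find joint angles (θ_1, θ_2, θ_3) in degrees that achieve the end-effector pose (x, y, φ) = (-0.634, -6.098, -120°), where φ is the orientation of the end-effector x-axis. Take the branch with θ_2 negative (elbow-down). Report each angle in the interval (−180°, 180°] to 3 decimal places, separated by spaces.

wrist centre = target − a_3·(cos φ, sin φ) = (0.8660, -3.4999)
cos θ_2 = (12.9994−4²−3²)/(2·4·3) = -0.5000; θ_2 = -120.0016° (elbow-down)
β = atan2(-3.4999,0.8660) = -76.1022°; ψ = atan2(-2.5980,2.4999) = -46.1025°
θ_1 = β − ψ = -29.9997°
θ_3 = φ − θ_1 − θ_2 = 30.0013° (wrapped to (-180°,180°])

-30.000 -120.002 30.001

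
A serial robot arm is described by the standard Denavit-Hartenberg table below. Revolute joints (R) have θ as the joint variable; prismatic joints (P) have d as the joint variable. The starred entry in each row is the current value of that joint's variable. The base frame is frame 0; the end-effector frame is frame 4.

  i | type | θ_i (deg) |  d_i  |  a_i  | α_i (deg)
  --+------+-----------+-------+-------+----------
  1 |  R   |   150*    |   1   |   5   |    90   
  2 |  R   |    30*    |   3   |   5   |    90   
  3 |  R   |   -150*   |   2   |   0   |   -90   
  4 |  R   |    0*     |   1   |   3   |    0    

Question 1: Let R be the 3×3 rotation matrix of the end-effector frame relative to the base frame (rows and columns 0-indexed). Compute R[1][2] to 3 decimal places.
End-effector z-axis (col 2 of R) = (-0.8080,-0.5335,0.2500)
R[1][2] = -0.5335

-0.533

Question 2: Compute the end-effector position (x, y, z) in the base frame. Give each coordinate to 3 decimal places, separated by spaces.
-7.056 4.806 0.719

after link 1: o_1 = (-4.3301, 2.5000, 1.0000)
after link 2: o_2 = (-6.5801, 7.2631, 3.5000)
after link 3: o_3 = (-7.4462, 7.7631, 1.7679)
after link 4: o_4 = (-7.0556, 4.8056, 0.7189)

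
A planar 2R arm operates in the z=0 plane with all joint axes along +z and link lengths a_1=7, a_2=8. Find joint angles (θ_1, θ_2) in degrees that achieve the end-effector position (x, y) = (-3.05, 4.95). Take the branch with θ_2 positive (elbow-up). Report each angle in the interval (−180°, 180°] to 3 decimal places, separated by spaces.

44.997 134.999

cos θ_2 = (33.8050−7²−8²)/(2·7·8) = -0.7071; θ_2 = 134.9993° (elbow-up)
β = atan2(4.9500,-3.0500) = 121.6398°; ψ = atan2(5.6569,1.3432) = 76.6427°
θ_1 = β − ψ = 44.9971°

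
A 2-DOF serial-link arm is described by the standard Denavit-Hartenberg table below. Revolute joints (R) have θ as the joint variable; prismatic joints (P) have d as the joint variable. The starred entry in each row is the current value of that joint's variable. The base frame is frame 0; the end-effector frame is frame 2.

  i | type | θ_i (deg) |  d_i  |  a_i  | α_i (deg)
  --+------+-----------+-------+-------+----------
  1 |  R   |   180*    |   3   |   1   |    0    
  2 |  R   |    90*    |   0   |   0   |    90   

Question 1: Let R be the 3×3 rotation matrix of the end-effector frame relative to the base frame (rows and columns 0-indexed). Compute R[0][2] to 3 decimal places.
-1.000

End-effector z-axis (col 2 of R) = (-1.0000,0.0000,0.0000)
R[0][2] = -1.0000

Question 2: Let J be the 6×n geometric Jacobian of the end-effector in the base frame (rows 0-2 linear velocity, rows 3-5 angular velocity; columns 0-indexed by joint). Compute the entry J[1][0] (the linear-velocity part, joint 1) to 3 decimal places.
axis z_0 = ẑ; lever o_n−o_0 = (-1.0000,0.0000,3.0000)
cross product → J_v[:, 0] = (-0.0000,-1.0000,0.0000)
J_ω[:, 0] = z_0
entry J[1][0] = -1.0000

-1.000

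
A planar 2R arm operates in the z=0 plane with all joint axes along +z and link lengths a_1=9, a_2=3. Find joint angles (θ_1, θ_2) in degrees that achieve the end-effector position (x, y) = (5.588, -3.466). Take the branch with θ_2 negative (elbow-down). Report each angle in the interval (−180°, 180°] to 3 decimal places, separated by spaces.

-18.620 -149.991

cos θ_2 = (43.2389−9²−3²)/(2·9·3) = -0.8659; θ_2 = -149.9909° (elbow-down)
β = atan2(-3.4660,5.5880) = -31.8096°; ψ = atan2(-1.5004,6.4022) = -13.1898°
θ_1 = β − ψ = -18.6198°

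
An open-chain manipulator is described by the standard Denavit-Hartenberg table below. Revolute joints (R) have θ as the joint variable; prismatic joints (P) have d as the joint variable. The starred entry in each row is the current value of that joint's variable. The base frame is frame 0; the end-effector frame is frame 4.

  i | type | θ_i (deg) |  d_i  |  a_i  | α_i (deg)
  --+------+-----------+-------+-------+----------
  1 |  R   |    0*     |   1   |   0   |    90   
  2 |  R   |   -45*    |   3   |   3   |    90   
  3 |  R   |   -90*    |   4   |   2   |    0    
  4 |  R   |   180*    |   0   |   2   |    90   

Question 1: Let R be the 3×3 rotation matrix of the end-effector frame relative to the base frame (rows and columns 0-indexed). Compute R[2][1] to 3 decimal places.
End-effector y-axis (col 1 of R) = (-0.7071,-0.0000,-0.7071)
R[2][1] = -0.7071

-0.707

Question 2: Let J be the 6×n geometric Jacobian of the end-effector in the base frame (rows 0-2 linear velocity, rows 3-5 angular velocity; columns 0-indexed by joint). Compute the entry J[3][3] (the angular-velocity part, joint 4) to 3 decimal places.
-0.707

axis z_3 = (-0.7071,-0.0000,-0.7071); lever o_n−o_3 = (0.0000,-2.0000,0.0000)
cross product → J_v[:, 3] = (-1.4142,-0.0000,1.4142)
J_ω[:, 3] = z_3
entry J[3][3] = -0.7071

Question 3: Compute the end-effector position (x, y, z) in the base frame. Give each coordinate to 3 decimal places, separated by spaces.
-0.707 -3.000 -3.950

after link 1: o_1 = (0.0000, 0.0000, 1.0000)
after link 2: o_2 = (2.1213, -3.0000, -1.1213)
after link 3: o_3 = (-0.7071, -1.0000, -3.9497)
after link 4: o_4 = (-0.7071, -3.0000, -3.9497)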